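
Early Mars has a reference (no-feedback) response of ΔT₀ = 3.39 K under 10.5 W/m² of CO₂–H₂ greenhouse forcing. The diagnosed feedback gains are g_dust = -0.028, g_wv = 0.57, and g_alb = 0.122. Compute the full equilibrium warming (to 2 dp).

Total gain g = -0.028 + 0.57 + 0.122 = 0.664.
Amplification A = 1/(1 − 0.664) = 2.976.
ΔT = 3.39 × 2.976 = 10.09 K.

10.09 K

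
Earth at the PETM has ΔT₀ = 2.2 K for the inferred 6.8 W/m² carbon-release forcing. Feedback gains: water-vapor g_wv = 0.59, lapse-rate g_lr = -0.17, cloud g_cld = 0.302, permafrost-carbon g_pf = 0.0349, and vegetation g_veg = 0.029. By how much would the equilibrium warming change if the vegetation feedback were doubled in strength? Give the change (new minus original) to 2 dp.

Original: g = 0.7859, ΔT = 2.2/(1−0.7859) = 10.2756 K.
With doubled vegetation: g' = 0.8149, ΔT' = 2.2/(1−0.8149) = 11.8855 K.
Change = 11.8855 − 10.2756 = 1.61 K.

1.61 K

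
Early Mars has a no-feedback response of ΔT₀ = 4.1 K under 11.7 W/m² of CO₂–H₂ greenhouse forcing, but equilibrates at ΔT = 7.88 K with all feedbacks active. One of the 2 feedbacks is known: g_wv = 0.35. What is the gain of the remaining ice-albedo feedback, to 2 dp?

0.13

Amplification A = ΔT/ΔT₀ = 7.88/4.1 = 1.922.
Total gain g = 1 − 1/A = 1 − 1/1.922 = 0.4797.
The known gain is 0.35.
g_ice = 0.4797 − 0.35 = 0.13.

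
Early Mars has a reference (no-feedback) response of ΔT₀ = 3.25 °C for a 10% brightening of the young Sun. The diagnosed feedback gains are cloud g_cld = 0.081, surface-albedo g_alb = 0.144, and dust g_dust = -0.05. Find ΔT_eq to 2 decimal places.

Total gain g = 0.081 + 0.144 − 0.05 = 0.175.
Amplification A = 1/(1 − 0.175) = 1.212.
ΔT = 3.25 × 1.212 = 3.94 °C.

3.94 °C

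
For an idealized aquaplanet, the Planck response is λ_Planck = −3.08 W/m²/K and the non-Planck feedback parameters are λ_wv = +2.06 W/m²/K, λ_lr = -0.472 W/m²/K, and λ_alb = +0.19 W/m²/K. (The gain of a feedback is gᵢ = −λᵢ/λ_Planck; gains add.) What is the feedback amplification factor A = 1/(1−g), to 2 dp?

Convert to gains: g_wv = 2.06/3.08 = 0.6688; g_lr = -0.472/3.08 = -0.1532; g_alb = 0.19/3.08 = 0.06169.
Total gain g = 0.57729.
A = 1/(1 − 0.57729) = 2.37.

2.37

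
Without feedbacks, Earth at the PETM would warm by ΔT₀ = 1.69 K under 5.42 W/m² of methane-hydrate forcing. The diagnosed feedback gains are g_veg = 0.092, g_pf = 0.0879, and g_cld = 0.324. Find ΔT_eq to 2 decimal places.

Total gain g = 0.092 + 0.0879 + 0.324 = 0.5039.
Amplification A = 1/(1 − 0.5039) = 2.016.
ΔT = 1.69 × 2.016 = 3.41 K.

3.41 K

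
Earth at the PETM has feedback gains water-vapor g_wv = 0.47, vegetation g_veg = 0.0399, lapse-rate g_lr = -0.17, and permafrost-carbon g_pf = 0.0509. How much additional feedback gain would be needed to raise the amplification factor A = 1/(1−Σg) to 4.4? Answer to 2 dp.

0.38

Current total gain = 0.3908.
Target gain for A = 4.4: g* = 1 − 1/4.4 = 0.7727.
Additional gain needed = 0.7727 − 0.3908 = 0.38.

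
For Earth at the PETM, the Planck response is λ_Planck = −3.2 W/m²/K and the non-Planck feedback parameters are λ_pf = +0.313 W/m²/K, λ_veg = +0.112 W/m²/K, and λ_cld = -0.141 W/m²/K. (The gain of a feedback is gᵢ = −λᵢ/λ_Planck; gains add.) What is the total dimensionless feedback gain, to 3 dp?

0.089

Convert to gains: g_pf = 0.313/3.2 = 0.09781; g_veg = 0.112/3.2 = 0.035; g_cld = -0.141/3.2 = -0.04406.
Total gain g = 0.08875.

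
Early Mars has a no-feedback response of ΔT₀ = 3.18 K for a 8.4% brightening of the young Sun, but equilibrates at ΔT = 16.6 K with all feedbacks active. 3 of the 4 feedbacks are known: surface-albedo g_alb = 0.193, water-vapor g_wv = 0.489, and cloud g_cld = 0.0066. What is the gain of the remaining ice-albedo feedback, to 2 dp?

Amplification A = ΔT/ΔT₀ = 16.6/3.18 = 5.22.
Total gain g = 1 − 1/A = 1 − 1/5.22 = 0.8084.
Known gains sum to 0.193 + 0.489 + 0.0066 = 0.6886.
g_ice = 0.8084 − 0.6886 = 0.12.

0.12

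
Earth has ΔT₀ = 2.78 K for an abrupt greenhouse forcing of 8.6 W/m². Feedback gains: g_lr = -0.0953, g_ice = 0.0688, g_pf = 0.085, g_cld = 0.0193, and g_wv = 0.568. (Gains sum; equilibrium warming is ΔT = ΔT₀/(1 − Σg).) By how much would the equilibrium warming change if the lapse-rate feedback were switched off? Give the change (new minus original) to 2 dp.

Original: g = 0.6458, ΔT = 2.78/(1−0.6458) = 7.8487 K.
Without lapse-rate: g' = 0.7411, ΔT' = 2.78/(1−0.7411) = 10.7377 K.
Change = 10.7377 − 7.8487 = 2.89 K.

2.89 K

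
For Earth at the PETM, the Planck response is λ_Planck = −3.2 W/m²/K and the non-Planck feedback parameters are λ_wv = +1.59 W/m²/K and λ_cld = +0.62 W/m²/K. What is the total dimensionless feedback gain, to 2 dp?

0.69

Convert to gains: g_wv = 1.59/3.2 = 0.4969; g_cld = 0.62/3.2 = 0.1937.
Total gain g = 0.6906.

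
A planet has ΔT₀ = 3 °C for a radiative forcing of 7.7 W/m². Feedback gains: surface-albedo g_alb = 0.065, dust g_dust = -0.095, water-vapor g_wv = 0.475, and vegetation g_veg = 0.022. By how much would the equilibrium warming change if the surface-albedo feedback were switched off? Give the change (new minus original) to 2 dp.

Original: g = 0.467, ΔT = 3/(1−0.467) = 5.6285 °C.
Without surface-albedo: g' = 0.402, ΔT' = 3/(1−0.402) = 5.0167 °C.
Change = 5.0167 − 5.6285 = -0.61 °C.

-0.61 °C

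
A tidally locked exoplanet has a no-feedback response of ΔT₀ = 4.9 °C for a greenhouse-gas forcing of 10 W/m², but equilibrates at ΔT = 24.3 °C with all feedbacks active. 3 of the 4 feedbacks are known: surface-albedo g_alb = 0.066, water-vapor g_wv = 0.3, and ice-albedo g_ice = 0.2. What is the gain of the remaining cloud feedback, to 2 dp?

Amplification A = ΔT/ΔT₀ = 24.3/4.9 = 4.959.
Total gain g = 1 − 1/A = 1 − 1/4.959 = 0.7983.
Known gains sum to 0.066 + 0.3 + 0.2 = 0.566.
g_cld = 0.7983 − 0.566 = 0.23.

0.23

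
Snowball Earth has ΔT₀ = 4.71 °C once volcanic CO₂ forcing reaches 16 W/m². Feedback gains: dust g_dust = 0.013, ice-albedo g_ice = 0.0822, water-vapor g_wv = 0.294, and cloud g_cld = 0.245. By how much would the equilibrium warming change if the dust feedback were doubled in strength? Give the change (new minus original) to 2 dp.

Original: g = 0.6342, ΔT = 4.71/(1−0.6342) = 12.8759 °C.
With doubled dust: g' = 0.6472, ΔT' = 4.71/(1−0.6472) = 13.3503 °C.
Change = 13.3503 − 12.8759 = 0.47 °C.

0.47 °C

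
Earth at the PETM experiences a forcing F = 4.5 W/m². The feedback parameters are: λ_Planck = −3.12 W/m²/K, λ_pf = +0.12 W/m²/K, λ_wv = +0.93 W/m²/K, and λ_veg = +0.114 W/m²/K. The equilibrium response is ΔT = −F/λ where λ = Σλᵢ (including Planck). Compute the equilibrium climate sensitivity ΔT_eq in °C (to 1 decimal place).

Net feedback parameter λ = (−3.12) + (+0.12) + (+0.93) + (+0.114) = -1.956 W/m²/K.
ΔT = −F/λ = −4.5/(-1.956) = 2.3 °C.

2.3 °C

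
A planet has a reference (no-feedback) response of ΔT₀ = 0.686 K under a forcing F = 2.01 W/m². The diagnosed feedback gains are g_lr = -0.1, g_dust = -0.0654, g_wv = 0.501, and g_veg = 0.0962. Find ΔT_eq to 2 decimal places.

Total gain g = -0.1 − 0.0654 + 0.501 + 0.0962 = 0.4318.
Amplification A = 1/(1 − 0.4318) = 1.76.
ΔT = 0.686 × 1.76 = 1.21 K.

1.21 K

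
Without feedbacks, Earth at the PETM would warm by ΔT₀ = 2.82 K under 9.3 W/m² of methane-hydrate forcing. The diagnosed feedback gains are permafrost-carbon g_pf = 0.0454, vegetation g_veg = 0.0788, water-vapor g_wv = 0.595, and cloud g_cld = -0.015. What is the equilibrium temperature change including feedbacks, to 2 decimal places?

Total gain g = 0.0454 + 0.0788 + 0.595 − 0.015 = 0.7042.
Amplification A = 1/(1 − 0.7042) = 3.381.
ΔT = 2.82 × 3.381 = 9.53 K.

9.53 K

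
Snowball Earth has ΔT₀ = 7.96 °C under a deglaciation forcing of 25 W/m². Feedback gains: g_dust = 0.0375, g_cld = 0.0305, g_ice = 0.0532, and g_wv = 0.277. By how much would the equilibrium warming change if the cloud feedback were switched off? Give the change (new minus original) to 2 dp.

-0.64 °C

Original: g = 0.3982, ΔT = 7.96/(1−0.3982) = 13.2270 °C.
Without cloud: g' = 0.3677, ΔT' = 7.96/(1−0.3677) = 12.5890 °C.
Change = 12.5890 − 13.2270 = -0.64 °C.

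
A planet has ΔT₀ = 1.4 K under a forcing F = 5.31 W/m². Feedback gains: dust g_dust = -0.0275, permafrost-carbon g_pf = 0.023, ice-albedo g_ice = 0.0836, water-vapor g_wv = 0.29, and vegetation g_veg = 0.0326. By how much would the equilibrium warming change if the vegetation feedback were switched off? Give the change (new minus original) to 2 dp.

Original: g = 0.4017, ΔT = 1.4/(1−0.4017) = 2.3400 K.
Without vegetation: g' = 0.3691, ΔT' = 1.4/(1−0.3691) = 2.2191 K.
Change = 2.2191 − 2.3400 = -0.12 K.

-0.12 K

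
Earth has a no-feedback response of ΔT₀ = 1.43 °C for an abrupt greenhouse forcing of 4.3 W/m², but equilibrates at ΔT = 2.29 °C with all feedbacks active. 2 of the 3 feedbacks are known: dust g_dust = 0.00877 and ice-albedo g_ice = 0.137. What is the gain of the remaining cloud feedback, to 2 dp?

Amplification A = ΔT/ΔT₀ = 2.29/1.43 = 1.601.
Total gain g = 1 − 1/A = 1 − 1/1.601 = 0.3754.
Known gains sum to 0.00877 + 0.137 = 0.14577.
g_cld = 0.3754 − 0.14577 = 0.23.

0.23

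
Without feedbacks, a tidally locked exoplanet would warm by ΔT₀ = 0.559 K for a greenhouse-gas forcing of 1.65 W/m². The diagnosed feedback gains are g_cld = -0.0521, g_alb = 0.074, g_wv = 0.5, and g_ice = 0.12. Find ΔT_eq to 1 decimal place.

Total gain g = -0.0521 + 0.074 + 0.5 + 0.12 = 0.6419.
Amplification A = 1/(1 − 0.6419) = 2.793.
ΔT = 0.559 × 2.793 = 1.6 K.

1.6 K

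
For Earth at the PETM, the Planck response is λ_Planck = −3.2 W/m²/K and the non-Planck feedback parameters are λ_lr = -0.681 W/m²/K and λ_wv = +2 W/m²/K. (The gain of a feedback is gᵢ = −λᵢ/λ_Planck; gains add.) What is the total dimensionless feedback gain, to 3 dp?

0.412

Convert to gains: g_lr = -0.681/3.2 = -0.2128; g_wv = 2/3.2 = 0.625.
Total gain g = 0.4122.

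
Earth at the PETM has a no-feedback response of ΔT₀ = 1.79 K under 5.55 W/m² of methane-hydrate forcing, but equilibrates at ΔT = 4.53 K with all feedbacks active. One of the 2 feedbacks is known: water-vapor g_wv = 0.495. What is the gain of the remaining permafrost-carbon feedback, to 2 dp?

0.11

Amplification A = ΔT/ΔT₀ = 4.53/1.79 = 2.531.
Total gain g = 1 − 1/A = 1 − 1/2.531 = 0.6049.
The known gain is 0.495.
g_pf = 0.6049 − 0.495 = 0.11.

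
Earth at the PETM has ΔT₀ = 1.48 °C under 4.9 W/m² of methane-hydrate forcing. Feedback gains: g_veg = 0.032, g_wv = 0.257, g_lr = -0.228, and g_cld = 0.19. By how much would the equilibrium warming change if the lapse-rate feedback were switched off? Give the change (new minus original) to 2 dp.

0.86 °C

Original: g = 0.251, ΔT = 1.48/(1−0.251) = 1.9760 °C.
Without lapse-rate: g' = 0.479, ΔT' = 1.48/(1−0.479) = 2.8407 °C.
Change = 2.8407 − 1.9760 = 0.86 °C.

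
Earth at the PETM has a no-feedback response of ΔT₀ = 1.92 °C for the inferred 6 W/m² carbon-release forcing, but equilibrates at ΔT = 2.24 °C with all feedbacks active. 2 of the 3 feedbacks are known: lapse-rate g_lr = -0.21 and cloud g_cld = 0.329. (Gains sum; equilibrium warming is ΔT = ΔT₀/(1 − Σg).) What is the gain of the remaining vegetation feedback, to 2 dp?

Amplification A = ΔT/ΔT₀ = 2.24/1.92 = 1.167.
Total gain g = 1 − 1/A = 1 − 1/1.167 = 0.1431.
Known gains sum to -0.21 + 0.329 = 0.119.
g_veg = 0.1431 − 0.119 = 0.02.

0.02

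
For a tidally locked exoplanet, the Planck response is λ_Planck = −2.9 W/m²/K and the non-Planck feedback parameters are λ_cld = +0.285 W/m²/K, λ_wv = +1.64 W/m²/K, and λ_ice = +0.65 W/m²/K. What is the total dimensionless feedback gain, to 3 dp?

Convert to gains: g_cld = 0.285/2.9 = 0.09828; g_wv = 1.64/2.9 = 0.5655; g_ice = 0.65/2.9 = 0.2241.
Total gain g = 0.88788.

0.888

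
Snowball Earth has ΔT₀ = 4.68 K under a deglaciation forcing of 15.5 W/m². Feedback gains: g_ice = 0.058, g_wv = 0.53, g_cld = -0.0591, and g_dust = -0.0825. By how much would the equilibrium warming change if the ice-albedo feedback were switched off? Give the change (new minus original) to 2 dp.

Original: g = 0.4464, ΔT = 4.68/(1−0.4464) = 8.4538 K.
Without ice-albedo: g' = 0.3884, ΔT' = 4.68/(1−0.3884) = 7.6521 K.
Change = 7.6521 − 8.4538 = -0.80 K.

-0.80 K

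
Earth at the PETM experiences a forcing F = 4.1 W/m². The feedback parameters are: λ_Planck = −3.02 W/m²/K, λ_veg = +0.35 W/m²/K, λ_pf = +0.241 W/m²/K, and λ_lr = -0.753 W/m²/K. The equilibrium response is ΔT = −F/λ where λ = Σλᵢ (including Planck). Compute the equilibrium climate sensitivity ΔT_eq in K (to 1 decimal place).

Net feedback parameter λ = (−3.02) + (+0.35) + (+0.241) + (-0.753) = -3.182 W/m²/K.
ΔT = −F/λ = −4.1/(-3.182) = 1.3 K.

1.3 K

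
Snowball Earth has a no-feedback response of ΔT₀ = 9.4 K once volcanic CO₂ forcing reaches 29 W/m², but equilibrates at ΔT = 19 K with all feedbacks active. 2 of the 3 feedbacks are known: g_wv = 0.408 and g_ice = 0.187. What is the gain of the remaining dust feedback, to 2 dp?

Amplification A = ΔT/ΔT₀ = 19/9.4 = 2.021.
Total gain g = 1 − 1/A = 1 − 1/2.021 = 0.5052.
Known gains sum to 0.408 + 0.187 = 0.595.
g_dust = 0.5052 − 0.595 = -0.09.

-0.09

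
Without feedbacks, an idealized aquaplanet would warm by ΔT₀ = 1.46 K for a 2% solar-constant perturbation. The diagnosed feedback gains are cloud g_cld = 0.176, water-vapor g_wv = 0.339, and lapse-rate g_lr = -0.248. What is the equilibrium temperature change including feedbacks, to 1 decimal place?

Total gain g = 0.176 + 0.339 − 0.248 = 0.267.
Amplification A = 1/(1 − 0.267) = 1.364.
ΔT = 1.46 × 1.364 = 2.0 K.

2.0 K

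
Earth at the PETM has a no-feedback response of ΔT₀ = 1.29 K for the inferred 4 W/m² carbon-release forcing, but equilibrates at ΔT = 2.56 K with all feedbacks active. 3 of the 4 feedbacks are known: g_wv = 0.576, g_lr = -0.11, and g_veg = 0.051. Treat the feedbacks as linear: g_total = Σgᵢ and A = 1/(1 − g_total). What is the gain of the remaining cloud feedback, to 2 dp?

Amplification A = ΔT/ΔT₀ = 2.56/1.29 = 1.984.
Total gain g = 1 − 1/A = 1 − 1/1.984 = 0.496.
Known gains sum to 0.576 − 0.11 + 0.051 = 0.517.
g_cld = 0.496 − 0.517 = -0.02.

-0.02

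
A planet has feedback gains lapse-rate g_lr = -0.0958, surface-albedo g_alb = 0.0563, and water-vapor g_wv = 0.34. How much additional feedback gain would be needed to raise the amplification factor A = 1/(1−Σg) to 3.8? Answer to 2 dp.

Current total gain = 0.3005.
Target gain for A = 3.8: g* = 1 − 1/3.8 = 0.7368.
Additional gain needed = 0.7368 − 0.3005 = 0.44.

0.44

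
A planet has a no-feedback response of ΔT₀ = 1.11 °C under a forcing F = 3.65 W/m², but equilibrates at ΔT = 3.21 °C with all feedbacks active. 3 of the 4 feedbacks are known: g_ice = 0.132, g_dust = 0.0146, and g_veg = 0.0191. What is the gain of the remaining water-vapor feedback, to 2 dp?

Amplification A = ΔT/ΔT₀ = 3.21/1.11 = 2.892.
Total gain g = 1 − 1/A = 1 − 1/2.892 = 0.6542.
Known gains sum to 0.132 + 0.0146 + 0.0191 = 0.1657.
g_wv = 0.6542 − 0.1657 = 0.49.

0.49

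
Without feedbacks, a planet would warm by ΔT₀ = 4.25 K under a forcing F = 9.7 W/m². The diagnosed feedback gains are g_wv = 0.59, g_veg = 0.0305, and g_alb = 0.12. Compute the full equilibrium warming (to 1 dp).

Total gain g = 0.59 + 0.0305 + 0.12 = 0.7405.
Amplification A = 1/(1 − 0.7405) = 3.854.
ΔT = 4.25 × 3.854 = 16.4 K.

16.4 K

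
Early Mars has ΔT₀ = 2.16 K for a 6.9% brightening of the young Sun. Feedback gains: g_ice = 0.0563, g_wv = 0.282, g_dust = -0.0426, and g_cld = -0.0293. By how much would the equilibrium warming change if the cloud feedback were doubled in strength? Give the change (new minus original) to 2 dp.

Original: g = 0.2664, ΔT = 2.16/(1−0.2664) = 2.9444 K.
With doubled cloud: g' = 0.2371, ΔT' = 2.16/(1−0.2371) = 2.8313 K.
Change = 2.8313 − 2.9444 = -0.11 K.

-0.11 K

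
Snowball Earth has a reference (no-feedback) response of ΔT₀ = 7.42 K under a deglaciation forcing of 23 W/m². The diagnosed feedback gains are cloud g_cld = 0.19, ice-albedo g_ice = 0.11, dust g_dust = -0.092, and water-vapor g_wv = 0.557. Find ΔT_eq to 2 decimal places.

Total gain g = 0.19 + 0.11 − 0.092 + 0.557 = 0.765.
Amplification A = 1/(1 − 0.765) = 4.255.
ΔT = 7.42 × 4.255 = 31.57 K.

31.57 K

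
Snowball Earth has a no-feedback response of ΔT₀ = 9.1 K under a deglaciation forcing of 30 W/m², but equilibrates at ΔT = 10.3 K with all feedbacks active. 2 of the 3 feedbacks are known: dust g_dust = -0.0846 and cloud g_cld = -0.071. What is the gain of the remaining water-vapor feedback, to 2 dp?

0.27

Amplification A = ΔT/ΔT₀ = 10.3/9.1 = 1.132.
Total gain g = 1 − 1/A = 1 − 1/1.132 = 0.1166.
Known gains sum to -0.0846 − 0.071 = -0.1556.
g_wv = 0.1166 + 0.1556 = 0.27.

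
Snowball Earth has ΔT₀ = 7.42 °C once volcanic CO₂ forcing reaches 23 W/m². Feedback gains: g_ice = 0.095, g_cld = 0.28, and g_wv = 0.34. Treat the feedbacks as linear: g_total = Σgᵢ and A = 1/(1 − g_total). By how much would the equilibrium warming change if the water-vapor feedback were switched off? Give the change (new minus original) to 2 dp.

-14.16 °C

Original: g = 0.715, ΔT = 7.42/(1−0.715) = 26.0351 °C.
Without water-vapor: g' = 0.375, ΔT' = 7.42/(1−0.375) = 11.8720 °C.
Change = 11.8720 − 26.0351 = -14.16 °C.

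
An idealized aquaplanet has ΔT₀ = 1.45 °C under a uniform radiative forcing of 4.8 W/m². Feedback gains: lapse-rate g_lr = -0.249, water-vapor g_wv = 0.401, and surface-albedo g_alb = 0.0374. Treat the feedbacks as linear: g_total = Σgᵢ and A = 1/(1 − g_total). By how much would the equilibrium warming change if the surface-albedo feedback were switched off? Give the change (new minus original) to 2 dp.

-0.08 °C

Original: g = 0.1894, ΔT = 1.45/(1−0.1894) = 1.7888 °C.
Without surface-albedo: g' = 0.152, ΔT' = 1.45/(1−0.152) = 1.7099 °C.
Change = 1.7099 − 1.7888 = -0.08 °C.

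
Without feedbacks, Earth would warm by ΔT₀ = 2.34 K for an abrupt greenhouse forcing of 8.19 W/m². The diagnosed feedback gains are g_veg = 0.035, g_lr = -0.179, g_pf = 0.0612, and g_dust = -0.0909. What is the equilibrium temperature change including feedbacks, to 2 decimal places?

Total gain g = 0.035 − 0.179 + 0.0612 − 0.0909 = -0.1737.
Amplification A = 1/(1 + 0.1737) = 0.852.
ΔT = 2.34 × 0.852 = 1.99 K.

1.99 K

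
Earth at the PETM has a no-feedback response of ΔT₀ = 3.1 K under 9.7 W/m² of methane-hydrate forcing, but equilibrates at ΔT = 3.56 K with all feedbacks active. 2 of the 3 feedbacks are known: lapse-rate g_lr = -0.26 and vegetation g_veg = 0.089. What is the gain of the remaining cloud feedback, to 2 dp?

Amplification A = ΔT/ΔT₀ = 3.56/3.1 = 1.148.
Total gain g = 1 − 1/A = 1 − 1/1.148 = 0.1289.
Known gains sum to -0.26 + 0.089 = -0.171.
g_cld = 0.1289 + 0.171 = 0.30.

0.30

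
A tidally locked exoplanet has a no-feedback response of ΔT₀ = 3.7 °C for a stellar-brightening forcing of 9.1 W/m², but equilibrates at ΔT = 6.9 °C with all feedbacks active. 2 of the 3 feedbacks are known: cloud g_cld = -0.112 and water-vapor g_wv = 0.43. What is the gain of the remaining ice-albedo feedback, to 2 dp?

0.15

Amplification A = ΔT/ΔT₀ = 6.9/3.7 = 1.865.
Total gain g = 1 − 1/A = 1 − 1/1.865 = 0.4638.
Known gains sum to -0.112 + 0.43 = 0.318.
g_ice = 0.4638 − 0.318 = 0.15.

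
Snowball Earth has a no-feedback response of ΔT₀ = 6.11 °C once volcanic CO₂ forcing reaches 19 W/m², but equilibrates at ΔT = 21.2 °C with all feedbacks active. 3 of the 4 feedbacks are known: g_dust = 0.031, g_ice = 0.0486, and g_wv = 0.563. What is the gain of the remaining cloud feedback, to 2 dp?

0.07

Amplification A = ΔT/ΔT₀ = 21.2/6.11 = 3.47.
Total gain g = 1 − 1/A = 1 − 1/3.47 = 0.7118.
Known gains sum to 0.031 + 0.0486 + 0.563 = 0.6426.
g_cld = 0.7118 − 0.6426 = 0.07.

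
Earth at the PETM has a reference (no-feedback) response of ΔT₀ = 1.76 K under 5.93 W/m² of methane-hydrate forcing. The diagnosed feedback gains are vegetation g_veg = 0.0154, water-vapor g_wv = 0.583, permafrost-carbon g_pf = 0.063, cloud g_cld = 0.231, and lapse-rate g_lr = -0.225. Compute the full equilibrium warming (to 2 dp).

5.29 K

Total gain g = 0.0154 + 0.583 + 0.063 + 0.231 − 0.225 = 0.6674.
Amplification A = 1/(1 − 0.6674) = 3.007.
ΔT = 1.76 × 3.007 = 5.29 K.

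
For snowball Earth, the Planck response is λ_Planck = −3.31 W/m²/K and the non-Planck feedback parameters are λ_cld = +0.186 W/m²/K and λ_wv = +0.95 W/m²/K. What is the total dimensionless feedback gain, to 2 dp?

0.34

Convert to gains: g_cld = 0.186/3.31 = 0.05619; g_wv = 0.95/3.31 = 0.287.
Total gain g = 0.34319.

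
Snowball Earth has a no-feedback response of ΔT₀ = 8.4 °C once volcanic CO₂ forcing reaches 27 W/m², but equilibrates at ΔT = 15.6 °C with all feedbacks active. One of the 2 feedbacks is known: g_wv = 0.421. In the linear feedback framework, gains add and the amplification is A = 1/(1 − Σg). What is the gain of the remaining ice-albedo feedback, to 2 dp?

Amplification A = ΔT/ΔT₀ = 15.6/8.4 = 1.857.
Total gain g = 1 − 1/A = 1 − 1/1.857 = 0.4615.
The known gain is 0.421.
g_ice = 0.4615 − 0.421 = 0.04.

0.04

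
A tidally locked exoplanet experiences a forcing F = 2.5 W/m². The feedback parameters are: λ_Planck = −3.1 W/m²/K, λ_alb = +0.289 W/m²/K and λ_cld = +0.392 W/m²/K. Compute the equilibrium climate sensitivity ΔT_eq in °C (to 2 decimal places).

Net feedback parameter λ = (−3.1) + (+0.289) + (+0.392) = -2.419 W/m²/K.
ΔT = −F/λ = −2.5/(-2.419) = 1.03 °C.

1.03 °C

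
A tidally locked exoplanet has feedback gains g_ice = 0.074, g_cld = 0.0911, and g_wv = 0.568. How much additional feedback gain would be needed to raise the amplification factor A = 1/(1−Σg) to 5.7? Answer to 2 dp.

0.09

Current total gain = 0.7331.
Target gain for A = 5.7: g* = 1 − 1/5.7 = 0.8246.
Additional gain needed = 0.8246 − 0.7331 = 0.09.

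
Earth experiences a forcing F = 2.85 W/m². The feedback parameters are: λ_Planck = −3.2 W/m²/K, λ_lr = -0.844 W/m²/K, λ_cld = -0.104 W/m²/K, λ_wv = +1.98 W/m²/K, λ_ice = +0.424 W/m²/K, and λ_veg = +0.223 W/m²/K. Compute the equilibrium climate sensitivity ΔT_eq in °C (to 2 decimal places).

Net feedback parameter λ = (−3.2) + (-0.844) + (-0.104) + (+1.98) + (+0.424) + (+0.223) = -1.521 W/m²/K.
ΔT = −F/λ = −2.85/(-1.521) = 1.87 °C.

1.87 °C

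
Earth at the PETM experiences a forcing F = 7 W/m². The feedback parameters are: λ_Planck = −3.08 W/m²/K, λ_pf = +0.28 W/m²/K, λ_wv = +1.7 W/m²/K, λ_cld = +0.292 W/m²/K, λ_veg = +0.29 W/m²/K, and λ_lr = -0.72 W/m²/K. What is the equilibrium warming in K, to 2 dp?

5.65 K

Net feedback parameter λ = (−3.08) + (+0.28) + (+1.7) + (+0.292) + (+0.29) + (-0.72) = -1.238 W/m²/K.
ΔT = −F/λ = −7/(-1.238) = 5.65 K.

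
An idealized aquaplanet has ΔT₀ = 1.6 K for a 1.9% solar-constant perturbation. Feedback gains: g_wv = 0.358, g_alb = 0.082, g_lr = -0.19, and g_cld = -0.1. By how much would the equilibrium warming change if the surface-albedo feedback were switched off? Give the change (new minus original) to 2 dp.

Original: g = 0.15, ΔT = 1.6/(1−0.15) = 1.8824 K.
Without surface-albedo: g' = 0.068, ΔT' = 1.6/(1−0.068) = 1.7167 K.
Change = 1.7167 − 1.8824 = -0.17 K.

-0.17 K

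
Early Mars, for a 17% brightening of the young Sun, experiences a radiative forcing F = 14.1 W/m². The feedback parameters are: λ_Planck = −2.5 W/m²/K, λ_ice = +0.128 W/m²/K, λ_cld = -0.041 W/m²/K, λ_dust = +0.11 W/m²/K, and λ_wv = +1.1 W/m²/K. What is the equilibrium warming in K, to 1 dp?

Net feedback parameter λ = (−2.5) + (+0.128) + (-0.041) + (+0.11) + (+1.1) = -1.203 W/m²/K.
ΔT = −F/λ = −14.1/(-1.203) = 11.7 K.

11.7 K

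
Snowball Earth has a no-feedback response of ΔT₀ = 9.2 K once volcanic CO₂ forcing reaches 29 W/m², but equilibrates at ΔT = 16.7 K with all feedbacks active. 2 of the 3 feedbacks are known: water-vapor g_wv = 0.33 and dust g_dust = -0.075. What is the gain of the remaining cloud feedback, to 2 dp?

0.19

Amplification A = ΔT/ΔT₀ = 16.7/9.2 = 1.815.
Total gain g = 1 − 1/A = 1 − 1/1.815 = 0.449.
Known gains sum to 0.33 − 0.075 = 0.255.
g_cld = 0.449 − 0.255 = 0.19.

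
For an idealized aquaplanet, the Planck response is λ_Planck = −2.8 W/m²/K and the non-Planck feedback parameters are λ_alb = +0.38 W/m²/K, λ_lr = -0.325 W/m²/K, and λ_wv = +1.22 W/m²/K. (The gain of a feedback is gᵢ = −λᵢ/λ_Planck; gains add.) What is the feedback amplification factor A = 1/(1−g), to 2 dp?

1.84

Convert to gains: g_alb = 0.38/2.8 = 0.1357; g_lr = -0.325/2.8 = -0.1161; g_wv = 1.22/2.8 = 0.4357.
Total gain g = 0.4553.
A = 1/(1 − 0.4553) = 1.84.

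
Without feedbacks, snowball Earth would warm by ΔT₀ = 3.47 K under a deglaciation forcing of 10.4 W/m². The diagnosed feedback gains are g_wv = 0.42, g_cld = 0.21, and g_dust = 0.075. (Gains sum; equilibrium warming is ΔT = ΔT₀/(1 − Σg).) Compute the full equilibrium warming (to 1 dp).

11.8 K

Total gain g = 0.42 + 0.21 + 0.075 = 0.705.
Amplification A = 1/(1 − 0.705) = 3.39.
ΔT = 3.47 × 3.39 = 11.8 K.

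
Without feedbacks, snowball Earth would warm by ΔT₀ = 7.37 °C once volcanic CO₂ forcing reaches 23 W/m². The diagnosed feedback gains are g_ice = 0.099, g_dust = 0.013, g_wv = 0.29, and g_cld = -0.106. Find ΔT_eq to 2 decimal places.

10.47 °C

Total gain g = 0.099 + 0.013 + 0.29 − 0.106 = 0.296.
Amplification A = 1/(1 − 0.296) = 1.42.
ΔT = 7.37 × 1.42 = 10.47 °C.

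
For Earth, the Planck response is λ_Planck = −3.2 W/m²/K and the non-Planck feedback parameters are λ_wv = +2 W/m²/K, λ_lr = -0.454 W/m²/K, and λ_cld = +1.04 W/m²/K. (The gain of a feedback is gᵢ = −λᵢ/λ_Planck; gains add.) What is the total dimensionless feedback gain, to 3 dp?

Convert to gains: g_wv = 2/3.2 = 0.625; g_lr = -0.454/3.2 = -0.1419; g_cld = 1.04/3.2 = 0.325.
Total gain g = 0.8081.

0.808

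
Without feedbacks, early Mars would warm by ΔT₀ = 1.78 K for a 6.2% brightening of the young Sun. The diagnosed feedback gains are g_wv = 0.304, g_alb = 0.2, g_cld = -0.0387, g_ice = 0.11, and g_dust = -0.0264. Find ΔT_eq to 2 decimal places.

Total gain g = 0.304 + 0.2 − 0.0387 + 0.11 − 0.0264 = 0.5489.
Amplification A = 1/(1 − 0.5489) = 2.217.
ΔT = 1.78 × 2.217 = 3.95 K.

3.95 K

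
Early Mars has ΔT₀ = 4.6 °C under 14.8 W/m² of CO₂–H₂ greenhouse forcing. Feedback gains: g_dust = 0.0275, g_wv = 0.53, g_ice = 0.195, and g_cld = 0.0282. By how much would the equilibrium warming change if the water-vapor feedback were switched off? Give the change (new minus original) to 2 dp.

Original: g = 0.7807, ΔT = 4.6/(1−0.7807) = 20.9758 °C.
Without water-vapor: g' = 0.2507, ΔT' = 4.6/(1−0.2507) = 6.1391 °C.
Change = 6.1391 − 20.9758 = -14.84 °C.

-14.84 °C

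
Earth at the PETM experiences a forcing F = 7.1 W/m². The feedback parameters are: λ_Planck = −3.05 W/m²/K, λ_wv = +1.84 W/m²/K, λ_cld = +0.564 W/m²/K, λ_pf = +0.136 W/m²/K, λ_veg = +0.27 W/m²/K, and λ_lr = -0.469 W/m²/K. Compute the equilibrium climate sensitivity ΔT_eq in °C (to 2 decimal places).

Net feedback parameter λ = (−3.05) + (+1.84) + (+0.564) + (+0.136) + (+0.27) + (-0.469) = -0.709 W/m²/K.
ΔT = −F/λ = −7.1/(-0.709) = 10.01 °C.

10.01 °C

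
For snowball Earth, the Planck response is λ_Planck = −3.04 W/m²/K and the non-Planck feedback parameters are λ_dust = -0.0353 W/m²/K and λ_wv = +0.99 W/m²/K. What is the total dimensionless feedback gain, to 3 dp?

0.314

Convert to gains: g_dust = -0.0353/3.04 = -0.01161; g_wv = 0.99/3.04 = 0.3257.
Total gain g = 0.31409.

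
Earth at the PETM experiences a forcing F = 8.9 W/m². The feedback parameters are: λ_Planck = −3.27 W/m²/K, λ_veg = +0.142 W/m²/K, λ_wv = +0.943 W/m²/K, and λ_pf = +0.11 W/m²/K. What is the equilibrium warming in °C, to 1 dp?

4.3 °C

Net feedback parameter λ = (−3.27) + (+0.142) + (+0.943) + (+0.11) = -2.075 W/m²/K.
ΔT = −F/λ = −8.9/(-2.075) = 4.3 °C.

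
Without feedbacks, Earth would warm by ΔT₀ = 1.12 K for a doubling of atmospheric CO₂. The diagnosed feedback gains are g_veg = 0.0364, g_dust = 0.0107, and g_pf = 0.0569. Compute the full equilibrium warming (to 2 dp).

1.25 K

Total gain g = 0.0364 + 0.0107 + 0.0569 = 0.104.
Amplification A = 1/(1 − 0.104) = 1.116.
ΔT = 1.12 × 1.116 = 1.25 K.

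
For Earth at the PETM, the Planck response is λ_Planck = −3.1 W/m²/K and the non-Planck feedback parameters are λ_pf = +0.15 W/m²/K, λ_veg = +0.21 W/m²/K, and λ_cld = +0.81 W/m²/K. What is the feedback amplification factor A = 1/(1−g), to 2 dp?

Convert to gains: g_pf = 0.15/3.1 = 0.04839; g_veg = 0.21/3.1 = 0.06774; g_cld = 0.81/3.1 = 0.2613.
Total gain g = 0.37743.
A = 1/(1 − 0.37743) = 1.61.

1.61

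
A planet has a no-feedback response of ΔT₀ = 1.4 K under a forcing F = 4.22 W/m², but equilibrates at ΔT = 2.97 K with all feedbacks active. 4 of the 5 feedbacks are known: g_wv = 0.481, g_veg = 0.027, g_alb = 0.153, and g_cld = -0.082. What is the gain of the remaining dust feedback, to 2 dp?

-0.05

Amplification A = ΔT/ΔT₀ = 2.97/1.4 = 2.121.
Total gain g = 1 − 1/A = 1 − 1/2.121 = 0.5285.
Known gains sum to 0.481 + 0.027 + 0.153 − 0.082 = 0.579.
g_dust = 0.5285 − 0.579 = -0.05.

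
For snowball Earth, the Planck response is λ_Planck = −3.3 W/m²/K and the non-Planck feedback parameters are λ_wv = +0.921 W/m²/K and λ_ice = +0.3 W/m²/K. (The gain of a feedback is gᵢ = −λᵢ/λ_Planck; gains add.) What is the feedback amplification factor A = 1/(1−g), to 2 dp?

Convert to gains: g_wv = 0.921/3.3 = 0.2791; g_ice = 0.3/3.3 = 0.09091.
Total gain g = 0.37001.
A = 1/(1 − 0.37001) = 1.59.

1.59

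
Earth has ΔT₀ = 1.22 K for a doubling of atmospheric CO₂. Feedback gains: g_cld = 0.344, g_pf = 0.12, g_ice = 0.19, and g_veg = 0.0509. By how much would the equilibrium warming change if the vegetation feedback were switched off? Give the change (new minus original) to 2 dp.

Original: g = 0.7049, ΔT = 1.22/(1−0.7049) = 4.1342 K.
Without vegetation: g' = 0.654, ΔT' = 1.22/(1−0.654) = 3.5260 K.
Change = 3.5260 − 4.1342 = -0.61 K.

-0.61 K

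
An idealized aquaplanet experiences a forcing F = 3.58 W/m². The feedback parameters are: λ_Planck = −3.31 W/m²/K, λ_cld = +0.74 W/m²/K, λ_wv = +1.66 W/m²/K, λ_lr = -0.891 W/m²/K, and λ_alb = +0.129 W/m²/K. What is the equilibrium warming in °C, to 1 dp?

Net feedback parameter λ = (−3.31) + (+0.74) + (+1.66) + (-0.891) + (+0.129) = -1.672 W/m²/K.
ΔT = −F/λ = −3.58/(-1.672) = 2.1 °C.

2.1 °C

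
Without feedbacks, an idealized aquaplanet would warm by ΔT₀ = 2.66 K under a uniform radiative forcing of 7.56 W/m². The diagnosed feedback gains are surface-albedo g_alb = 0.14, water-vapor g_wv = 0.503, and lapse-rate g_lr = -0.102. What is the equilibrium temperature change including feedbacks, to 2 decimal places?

5.80 K

Total gain g = 0.14 + 0.503 − 0.102 = 0.541.
Amplification A = 1/(1 − 0.541) = 2.179.
ΔT = 2.66 × 2.179 = 5.80 K.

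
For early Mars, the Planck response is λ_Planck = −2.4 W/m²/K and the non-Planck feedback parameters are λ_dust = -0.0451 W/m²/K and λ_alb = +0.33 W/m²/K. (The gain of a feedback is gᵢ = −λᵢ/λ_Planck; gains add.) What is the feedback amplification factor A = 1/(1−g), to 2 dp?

Convert to gains: g_dust = -0.0451/2.4 = -0.01879; g_alb = 0.33/2.4 = 0.1375.
Total gain g = 0.11871.
A = 1/(1 − 0.11871) = 1.13.

1.13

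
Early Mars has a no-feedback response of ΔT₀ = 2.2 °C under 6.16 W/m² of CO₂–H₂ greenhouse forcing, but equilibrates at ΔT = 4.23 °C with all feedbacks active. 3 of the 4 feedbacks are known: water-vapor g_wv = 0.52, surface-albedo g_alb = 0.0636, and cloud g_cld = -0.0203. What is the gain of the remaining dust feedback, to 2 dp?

-0.08

Amplification A = ΔT/ΔT₀ = 4.23/2.2 = 1.923.
Total gain g = 1 − 1/A = 1 − 1/1.923 = 0.48.
Known gains sum to 0.52 + 0.0636 − 0.0203 = 0.5633.
g_dust = 0.48 − 0.5633 = -0.08.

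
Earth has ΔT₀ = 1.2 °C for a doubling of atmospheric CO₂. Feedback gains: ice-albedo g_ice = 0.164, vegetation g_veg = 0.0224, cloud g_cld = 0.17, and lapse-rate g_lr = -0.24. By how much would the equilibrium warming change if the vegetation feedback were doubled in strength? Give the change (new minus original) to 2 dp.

0.04 °C

Original: g = 0.1164, ΔT = 1.2/(1−0.1164) = 1.3581 °C.
With doubled vegetation: g' = 0.1388, ΔT' = 1.2/(1−0.1388) = 1.3934 °C.
Change = 1.3934 − 1.3581 = 0.04 °C.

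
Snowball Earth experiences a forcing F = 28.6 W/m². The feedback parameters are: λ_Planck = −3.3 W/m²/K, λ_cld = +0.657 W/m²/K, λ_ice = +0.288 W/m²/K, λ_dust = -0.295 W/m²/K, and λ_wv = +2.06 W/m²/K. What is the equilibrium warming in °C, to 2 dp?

48.47 °C

Net feedback parameter λ = (−3.3) + (+0.657) + (+0.288) + (-0.295) + (+2.06) = -0.59 W/m²/K.
ΔT = −F/λ = −28.6/(-0.59) = 48.47 °C.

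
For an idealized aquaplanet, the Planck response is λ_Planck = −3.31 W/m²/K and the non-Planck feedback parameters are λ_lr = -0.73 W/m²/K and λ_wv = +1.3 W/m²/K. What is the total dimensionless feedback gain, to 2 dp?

0.17

Convert to gains: g_lr = -0.73/3.31 = -0.2205; g_wv = 1.3/3.31 = 0.3927.
Total gain g = 0.1722.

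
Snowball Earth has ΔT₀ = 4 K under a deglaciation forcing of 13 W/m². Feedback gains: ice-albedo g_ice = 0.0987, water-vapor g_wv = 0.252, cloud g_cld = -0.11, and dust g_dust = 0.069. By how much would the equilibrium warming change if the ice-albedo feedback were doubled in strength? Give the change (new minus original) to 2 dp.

0.97 K

Original: g = 0.3097, ΔT = 4/(1−0.3097) = 5.7946 K.
With doubled ice-albedo: g' = 0.4084, ΔT' = 4/(1−0.4084) = 6.7613 K.
Change = 6.7613 − 5.7946 = 0.97 K.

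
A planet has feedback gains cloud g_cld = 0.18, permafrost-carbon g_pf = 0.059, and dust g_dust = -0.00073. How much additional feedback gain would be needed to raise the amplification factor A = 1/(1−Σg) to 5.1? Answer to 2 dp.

Current total gain = 0.23827.
Target gain for A = 5.1: g* = 1 − 1/5.1 = 0.8039.
Additional gain needed = 0.8039 − 0.23827 = 0.57.

0.57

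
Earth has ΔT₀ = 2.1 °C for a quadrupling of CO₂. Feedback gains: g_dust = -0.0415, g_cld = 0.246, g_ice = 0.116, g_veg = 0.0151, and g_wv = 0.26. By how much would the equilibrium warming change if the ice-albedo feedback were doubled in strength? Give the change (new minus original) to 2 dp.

Original: g = 0.5956, ΔT = 2.1/(1−0.5956) = 5.1929 °C.
With doubled ice-albedo: g' = 0.7116, ΔT' = 2.1/(1−0.7116) = 7.2816 °C.
Change = 7.2816 − 5.1929 = 2.09 °C.

2.09 °C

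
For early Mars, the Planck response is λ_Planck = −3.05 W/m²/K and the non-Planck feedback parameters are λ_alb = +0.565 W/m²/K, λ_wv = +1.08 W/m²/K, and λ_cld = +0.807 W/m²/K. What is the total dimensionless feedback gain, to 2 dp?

0.80

Convert to gains: g_alb = 0.565/3.05 = 0.1852; g_wv = 1.08/3.05 = 0.3541; g_cld = 0.807/3.05 = 0.2646.
Total gain g = 0.8039.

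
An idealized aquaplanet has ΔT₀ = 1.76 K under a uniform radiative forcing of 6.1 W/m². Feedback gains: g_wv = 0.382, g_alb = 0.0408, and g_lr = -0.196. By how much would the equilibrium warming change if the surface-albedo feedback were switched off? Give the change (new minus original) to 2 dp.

-0.11 K

Original: g = 0.2268, ΔT = 1.76/(1−0.2268) = 2.2763 K.
Without surface-albedo: g' = 0.186, ΔT' = 1.76/(1−0.186) = 2.1622 K.
Change = 2.1622 − 2.2763 = -0.11 K.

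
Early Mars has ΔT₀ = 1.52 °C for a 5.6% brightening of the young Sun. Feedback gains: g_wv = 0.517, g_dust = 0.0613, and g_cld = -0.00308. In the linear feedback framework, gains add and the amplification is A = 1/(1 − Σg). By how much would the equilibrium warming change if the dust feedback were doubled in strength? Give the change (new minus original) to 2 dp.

Original: g = 0.57522, ΔT = 1.52/(1−0.57522) = 3.5783 °C.
With doubled dust: g' = 0.63652, ΔT' = 1.52/(1−0.63652) = 4.1818 °C.
Change = 4.1818 − 3.5783 = 0.60 °C.

0.60 °C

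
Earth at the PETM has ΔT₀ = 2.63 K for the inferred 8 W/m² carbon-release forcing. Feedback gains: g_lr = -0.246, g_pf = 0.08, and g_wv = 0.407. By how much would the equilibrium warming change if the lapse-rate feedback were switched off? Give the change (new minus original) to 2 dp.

1.66 K

Original: g = 0.241, ΔT = 2.63/(1−0.241) = 3.4651 K.
Without lapse-rate: g' = 0.487, ΔT' = 2.63/(1−0.487) = 5.1267 K.
Change = 5.1267 − 3.4651 = 1.66 K.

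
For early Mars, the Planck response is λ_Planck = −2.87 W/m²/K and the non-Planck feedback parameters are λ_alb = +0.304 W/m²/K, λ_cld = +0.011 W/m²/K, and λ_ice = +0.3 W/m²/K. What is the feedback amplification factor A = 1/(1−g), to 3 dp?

Convert to gains: g_alb = 0.304/2.87 = 0.1059; g_cld = 0.011/2.87 = 0.003833; g_ice = 0.3/2.87 = 0.1045.
Total gain g = 0.214233.
A = 1/(1 − 0.214233) = 1.273.

1.273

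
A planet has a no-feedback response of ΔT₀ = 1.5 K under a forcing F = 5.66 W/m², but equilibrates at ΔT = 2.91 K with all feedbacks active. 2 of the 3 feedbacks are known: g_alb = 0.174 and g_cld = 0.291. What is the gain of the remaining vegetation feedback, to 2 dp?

Amplification A = ΔT/ΔT₀ = 2.91/1.5 = 1.94.
Total gain g = 1 − 1/A = 1 − 1/1.94 = 0.4845.
Known gains sum to 0.174 + 0.291 = 0.465.
g_veg = 0.4845 − 0.465 = 0.02.

0.02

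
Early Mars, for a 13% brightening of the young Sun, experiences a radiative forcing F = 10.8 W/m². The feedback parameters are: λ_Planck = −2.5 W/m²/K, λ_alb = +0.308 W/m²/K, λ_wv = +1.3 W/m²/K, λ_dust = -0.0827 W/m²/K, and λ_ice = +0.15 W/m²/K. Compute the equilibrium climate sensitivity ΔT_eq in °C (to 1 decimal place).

Net feedback parameter λ = (−2.5) + (+0.308) + (+1.3) + (-0.0827) + (+0.15) = -0.8247 W/m²/K.
ΔT = −F/λ = −10.8/(-0.8247) = 13.1 °C.

13.1 °C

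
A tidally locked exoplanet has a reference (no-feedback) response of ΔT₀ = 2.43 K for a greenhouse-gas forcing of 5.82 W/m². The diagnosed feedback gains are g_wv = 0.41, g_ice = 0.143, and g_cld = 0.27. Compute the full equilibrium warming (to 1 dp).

13.7 K

Total gain g = 0.41 + 0.143 + 0.27 = 0.823.
Amplification A = 1/(1 − 0.823) = 5.65.
ΔT = 2.43 × 5.65 = 13.7 K.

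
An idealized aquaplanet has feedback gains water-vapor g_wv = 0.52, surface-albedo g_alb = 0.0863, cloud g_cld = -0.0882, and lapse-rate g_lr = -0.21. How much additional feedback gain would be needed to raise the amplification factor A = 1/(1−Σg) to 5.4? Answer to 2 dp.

Current total gain = 0.3081.
Target gain for A = 5.4: g* = 1 − 1/5.4 = 0.8148.
Additional gain needed = 0.8148 − 0.3081 = 0.51.

0.51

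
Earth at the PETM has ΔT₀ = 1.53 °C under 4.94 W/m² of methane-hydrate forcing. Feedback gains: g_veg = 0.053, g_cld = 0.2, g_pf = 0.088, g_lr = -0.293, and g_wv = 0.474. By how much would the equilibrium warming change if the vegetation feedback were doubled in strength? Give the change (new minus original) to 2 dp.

Original: g = 0.522, ΔT = 1.53/(1−0.522) = 3.2008 °C.
With doubled vegetation: g' = 0.575, ΔT' = 1.53/(1−0.575) = 3.6000 °C.
Change = 3.6000 − 3.2008 = 0.40 °C.

0.40 °C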